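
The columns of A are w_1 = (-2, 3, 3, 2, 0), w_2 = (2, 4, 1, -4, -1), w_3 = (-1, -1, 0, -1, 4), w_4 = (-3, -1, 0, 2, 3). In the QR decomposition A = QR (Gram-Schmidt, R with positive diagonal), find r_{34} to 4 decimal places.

r_{34} = 2.7333

w_1 = (-2, 3, 3, 2, 0); ‖w_1‖ = 5.0990, so e_1 = (-0.3922, 0.5883, 0.5883, 0.3922, 0.0000).
e_1·w_2 = (-0.3922)·2 + 0.5883·4 + 0.5883·1 + 0.3922·(-4) + 0.0000·(-1) = 0.5883.
u_2 = w_2 − 0.5883·e_1 = (2.2308, 3.6538, 0.6538, -4.2308, -1.0000).
‖u_2‖ = 6.1363, so e_2 = (0.3635, 0.5955, 0.1066, -0.6895, -0.1630).
e_1·w_3 = (-0.3922)·(-1) + 0.5883·(-1) + 0.5883·0 + 0.3922·(-1) + 0.0000·4 = -0.5883; e_2·w_3 = 0.3635·(-1) + 0.5955·(-1) + 0.1066·0 + (-0.6895)·(-1) + (-0.1630)·4 = -0.9214.
u_3 = w_3 + 0.5883·e_1 + 0.9214·e_2 = (-0.8958, -0.1052, 0.4443, -1.4045, 3.8498).
‖u_3‖ = 4.2196, so e_3 = (-0.2123, -0.0249, 0.1053, -0.3329, 0.9124).
r_{34} = e_3·w_4 = 2.7333.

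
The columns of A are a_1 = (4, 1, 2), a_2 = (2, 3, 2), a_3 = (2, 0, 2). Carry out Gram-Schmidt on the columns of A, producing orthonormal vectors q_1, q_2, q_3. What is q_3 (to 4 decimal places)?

a_1 = (4, 1, 2); ‖a_1‖ = 4.5826, so q_1 = (0.8729, 0.2182, 0.4364).
q_1·a_2 = 0.8729·2 + 0.2182·3 + 0.4364·2 = 3.2733.
u_2 = a_2 − 3.2733·q_1 = (-0.8571, 2.2857, 0.5714).
‖u_2‖ = 2.5071, so q_2 = (-0.3419, 0.9117, 0.2279).
q_1·a_3 = 0.8729·2 + 0.2182·0 + 0.4364·2 = 2.6186; q_2·a_3 = (-0.3419)·2 + 0.9117·0 + 0.2279·2 = -0.2279.
u_3 = a_3 − 2.6186·q_1 + 0.2279·q_2 = (-0.3636, -0.3636, 0.9091).
‖u_3‖ = 1.0445, so q_3 = (-0.3482, -0.3482, 0.8704).

q_3 = (-0.3482, -0.3482, 0.8704)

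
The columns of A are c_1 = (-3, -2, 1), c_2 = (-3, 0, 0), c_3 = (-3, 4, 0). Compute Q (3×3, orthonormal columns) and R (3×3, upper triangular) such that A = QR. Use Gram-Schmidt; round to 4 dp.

c_1 = (-3, -2, 1); ‖c_1‖ = 3.7417, so e_1 = (-0.8018, -0.5345, 0.2673).
e_1·c_2 = (-0.8018)·(-3) + (-0.5345)·0 + 0.2673·0 = 2.4054.
u_2 = c_2 − 2.4054·e_1 = (-1.0714, 1.2857, -0.6429).
‖u_2‖ = 1.7928, so e_2 = (-0.5976, 0.7171, -0.3586).
e_1·c_3 = (-0.8018)·(-3) + (-0.5345)·4 + 0.2673·0 = 0.2673; e_2·c_3 = (-0.5976)·(-3) + 0.7171·4 + (-0.3586)·0 = 4.6614.
u_3 = c_3 − 0.2673·e_1 − 4.6614·e_2 = (0.0000, 0.8000, 1.6000).
‖u_3‖ = 1.7889, so e_3 = (0.0000, 0.4472, 0.8944).

Q = [[-0.8018, -0.5976, 0.0000], [-0.5345, 0.7171, 0.4472], [0.2673, -0.3586, 0.8944]], R = [[3.7417, 2.4054, 0.2673], [0.0000, 1.7928, 4.6614], [0.0000, 0.0000, 1.7889]]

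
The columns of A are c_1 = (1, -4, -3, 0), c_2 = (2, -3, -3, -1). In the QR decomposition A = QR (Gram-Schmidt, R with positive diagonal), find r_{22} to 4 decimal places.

r_{22} = 1.6291

e_1 = c_1/‖c_1‖ = (1, -4, -3, 0)/5.0990 = (0.1961, -0.7845, -0.5883, 0.0000).
r_{12} = e_1·c_2 = 4.5107.
u_2 = c_2 − 4.5107·e_1 = (1.1154, 0.5385, -0.3462, -1.0000).
r_{22} = ‖u_2‖ = 1.6291.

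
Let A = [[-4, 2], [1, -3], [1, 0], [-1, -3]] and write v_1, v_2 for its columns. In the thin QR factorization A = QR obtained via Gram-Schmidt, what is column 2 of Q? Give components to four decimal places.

v_1 = (-4, 1, 1, -1); ‖v_1‖ = 4.3589, so e_1 = (-0.9177, 0.2294, 0.2294, -0.2294).
e_1·v_2 = (-0.9177)·2 + 0.2294·(-3) + 0.2294·0 + (-0.2294)·(-3) = -1.8353.
u_2 = v_2 + 1.8353·e_1 = (0.3158, -2.5789, 0.4211, -3.4211).
‖u_2‖ = 4.3164, so e_2 = (0.0732, -0.5975, 0.0975, -0.7926).

e_2 = (0.0732, -0.5975, 0.0975, -0.7926)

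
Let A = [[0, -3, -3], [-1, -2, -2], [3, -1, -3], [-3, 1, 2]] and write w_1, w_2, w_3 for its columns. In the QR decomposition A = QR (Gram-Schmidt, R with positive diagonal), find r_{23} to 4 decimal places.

r_{23} = 4.0564

w_1 = (0, -1, 3, -3); ‖w_1‖ = 4.3589, so e_1 = (0.0000, -0.2294, 0.6882, -0.6882).
e_1·w_2 = 0.0000·(-3) + (-0.2294)·(-2) + 0.6882·(-1) + (-0.6882)·1 = -0.9177.
u_2 = w_2 + 0.9177·e_1 = (-3.0000, -2.2105, -0.3684, 0.3684).
‖u_2‖ = 3.7627, so e_2 = (-0.7973, -0.5875, -0.0979, 0.0979).
r_{23} = e_2·w_3 = 4.0564.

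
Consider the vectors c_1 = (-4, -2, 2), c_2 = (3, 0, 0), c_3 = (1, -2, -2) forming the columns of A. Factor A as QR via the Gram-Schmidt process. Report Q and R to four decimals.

Q = [[-0.8165, 0.5774, 0.0000], [-0.4082, -0.5774, -0.7071], [0.4082, 0.5774, -0.7071]], R = [[4.8990, -2.4495, -0.8165], [0.0000, 1.7321, 0.5774], [0.0000, 0.0000, 2.8284]]

c_1 = (-4, -2, 2); ‖c_1‖ = 4.8990, so q_1 = (-0.8165, -0.4082, 0.4082).
q_1·c_2 = (-0.8165)·3 + (-0.4082)·0 + 0.4082·0 = -2.4495.
u_2 = c_2 + 2.4495·q_1 = (1.0000, -1.0000, 1.0000).
‖u_2‖ = 1.7321, so q_2 = (0.5774, -0.5774, 0.5774).
q_1·c_3 = (-0.8165)·1 + (-0.4082)·(-2) + 0.4082·(-2) = -0.8165; q_2·c_3 = 0.5774·1 + (-0.5774)·(-2) + 0.5774·(-2) = 0.5774.
u_3 = c_3 + 0.8165·q_1 − 0.5774·q_2 = (0.0000, -2.0000, -2.0000).
‖u_3‖ = 2.8284, so q_3 = (0.0000, -0.7071, -0.7071).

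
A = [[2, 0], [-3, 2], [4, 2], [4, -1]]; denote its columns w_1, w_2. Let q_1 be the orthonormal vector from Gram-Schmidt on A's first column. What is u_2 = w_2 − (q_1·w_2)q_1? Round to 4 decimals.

q_1 = w_1/‖w_1‖ = (2, -3, 4, 4)/6.7082 = (0.2981, -0.4472, 0.5963, 0.5963).
r_{12} = q_1·w_2 = -0.2981.
u_2 = w_2 + 0.2981·q_1 = (0.0889, 1.8667, 2.1778, -0.8222).

u_2 = (0.0889, 1.8667, 2.1778, -0.8222)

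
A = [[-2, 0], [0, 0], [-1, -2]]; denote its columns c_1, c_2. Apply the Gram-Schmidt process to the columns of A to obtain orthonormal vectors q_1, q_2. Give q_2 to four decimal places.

q_2 = (0.4472, 0.0000, -0.8944)

q_1 = c_1/‖c_1‖ = (-2, 0, -1)/2.2361 = (-0.8944, 0.0000, -0.4472).
r_{12} = q_1·c_2 = 0.8944.
u_2 = c_2 − 0.8944·q_1 = (0.8000, 0.0000, -1.6000).
‖u_2‖ = 1.7889, so q_2 = (0.4472, 0.0000, -0.8944).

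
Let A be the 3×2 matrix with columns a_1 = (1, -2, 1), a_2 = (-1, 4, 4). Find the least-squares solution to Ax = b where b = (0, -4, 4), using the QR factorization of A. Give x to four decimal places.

a_1 = (1, -2, 1); ‖a_1‖ = 2.4495, so q_1 = (0.4082, -0.8165, 0.4082).
q_1·a_2 = 0.4082·(-1) + (-0.8165)·4 + 0.4082·4 = -2.0412.
u_2 = a_2 + 2.0412·q_1 = (-0.1667, 2.3333, 4.8333).
‖u_2‖ = 5.3697, so q_2 = (-0.0310, 0.4345, 0.9001).
Qᵀb = (4.8990, 1.8623).
Back-substitute: x_2 = 1.8623/5.3697 = 0.3468.
x_1 = (4.8990 + 2.0412·0.3468)/2.4495 = 2.2890.

x = (2.2890, 0.3468)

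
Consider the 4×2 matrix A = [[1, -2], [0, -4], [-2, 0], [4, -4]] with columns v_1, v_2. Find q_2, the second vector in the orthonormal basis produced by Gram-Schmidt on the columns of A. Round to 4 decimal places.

q_2 = (-0.2520, -0.8819, -0.3780, -0.1260)

q_1 = v_1/‖v_1‖ = (1, 0, -2, 4)/4.5826 = (0.2182, 0.0000, -0.4364, 0.8729).
r_{12} = q_1·v_2 = -3.9279.
u_2 = v_2 + 3.9279·q_1 = (-1.1429, -4.0000, -1.7143, -0.5714).
‖u_2‖ = 4.5356, so q_2 = (-0.2520, -0.8819, -0.3780, -0.1260).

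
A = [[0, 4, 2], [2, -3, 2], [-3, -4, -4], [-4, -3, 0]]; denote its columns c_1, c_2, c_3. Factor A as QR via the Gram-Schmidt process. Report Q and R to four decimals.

c_1 = (0, 2, -3, -4); ‖c_1‖ = 5.3852, so e_1 = (0.0000, 0.3714, -0.5571, -0.7428).
e_1·c_2 = 0.0000·4 + 0.3714·(-3) + (-0.5571)·(-4) + (-0.7428)·(-3) = 3.3425.
u_2 = c_2 − 3.3425·e_1 = (4.0000, -4.2414, -2.1379, -0.5172).
‖u_2‖ = 6.2312, so e_2 = (0.6419, -0.6807, -0.3431, -0.0830).
e_1·c_3 = 0.0000·2 + 0.3714·2 + (-0.5571)·(-4) + (-0.7428)·0 = 2.9711; e_2·c_3 = 0.6419·2 + (-0.6807)·2 + (-0.3431)·(-4) + (-0.0830)·0 = 1.2949.
u_3 = c_3 − 2.9711·e_1 − 1.2949·e_2 = (1.1687, 1.7780, -1.9005, 2.3144).
‖u_3‖ = 3.6736, so e_3 = (0.3181, 0.4840, -0.5173, 0.6300).

Q = [[0.0000, 0.6419, 0.3181], [0.3714, -0.6807, 0.4840], [-0.5571, -0.3431, -0.5173], [-0.7428, -0.0830, 0.6300]], R = [[5.3852, 3.3425, 2.9711], [0.0000, 6.2312, 1.2949], [0.0000, 0.0000, 3.6736]]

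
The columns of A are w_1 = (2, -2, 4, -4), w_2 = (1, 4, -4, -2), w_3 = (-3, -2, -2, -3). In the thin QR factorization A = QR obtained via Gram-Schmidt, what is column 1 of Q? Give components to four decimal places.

w_1 = (2, -2, 4, -4); ‖w_1‖ = 6.3246, so e_1 = (0.3162, -0.3162, 0.6325, -0.6325).

e_1 = (0.3162, -0.3162, 0.6325, -0.6325)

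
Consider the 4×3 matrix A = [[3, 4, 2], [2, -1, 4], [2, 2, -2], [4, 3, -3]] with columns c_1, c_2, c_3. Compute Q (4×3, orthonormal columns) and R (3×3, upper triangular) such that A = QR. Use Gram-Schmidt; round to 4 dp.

c_1 = (3, 2, 2, 4); ‖c_1‖ = 5.7446, so e_1 = (0.5222, 0.3482, 0.3482, 0.6963).
e_1·c_2 = 0.5222·4 + 0.3482·(-1) + 0.3482·2 + 0.6963·3 = 4.5260.
u_2 = c_2 − 4.5260·e_1 = (1.6364, -2.5758, 0.4242, -0.1515).
‖u_2‖ = 3.0847, so e_2 = (0.5305, -0.8350, 0.1375, -0.0491).
e_1·c_3 = 0.5222·2 + 0.3482·4 + 0.3482·(-2) + 0.6963·(-3) = -0.3482; e_2·c_3 = 0.5305·2 + (-0.8350)·4 + 0.1375·(-2) + (-0.0491)·(-3) = -2.4068.
u_3 = c_3 + 0.3482·e_1 + 2.4068·e_2 = (3.4586, 2.1115, -1.5478, -2.8758).
‖u_3‖ = 5.2044, so e_3 = (0.6646, 0.4057, -0.2974, -0.5526).

Q = [[0.5222, 0.5305, 0.6646], [0.3482, -0.8350, 0.4057], [0.3482, 0.1375, -0.2974], [0.6963, -0.0491, -0.5526]], R = [[5.7446, 4.5260, -0.3482], [0.0000, 3.0847, -2.4068], [0.0000, 0.0000, 5.2044]]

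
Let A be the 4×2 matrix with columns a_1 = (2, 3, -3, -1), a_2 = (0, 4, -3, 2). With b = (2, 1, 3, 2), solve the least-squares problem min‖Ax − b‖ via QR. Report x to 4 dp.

e_1 = a_1/‖a_1‖ = (2, 3, -3, -1)/4.7958 = (0.4170, 0.6255, -0.6255, -0.2085).
r_{12} = e_1·a_2 = 3.9618.
u_2 = a_2 − 3.9618·e_1 = (-1.6522, 1.5217, -0.5217, 2.8261).
‖u_2‖ = 3.6475, so e_2 = (-0.4530, 0.4172, -0.1430, 0.7748).
Qᵀb = (-0.8341, 0.6318).
Back-substitute: x_2 = 0.6318/3.6475 = 0.1732.
x_1 = (-0.8341 − 3.9618·0.1732)/4.7958 = -0.3170.

x = (-0.3170, 0.1732)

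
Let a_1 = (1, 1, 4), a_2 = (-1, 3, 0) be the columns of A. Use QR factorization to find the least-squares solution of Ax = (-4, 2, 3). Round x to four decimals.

x = (0.4545, 0.9091)

a_1 = (1, 1, 4); ‖a_1‖ = 4.2426, so e_1 = (0.2357, 0.2357, 0.9428).
e_1·a_2 = 0.2357·(-1) + 0.2357·3 + 0.9428·0 = 0.4714.
u_2 = a_2 − 0.4714·e_1 = (-1.1111, 2.8889, -0.4444).
‖u_2‖ = 3.1269, so e_2 = (-0.3553, 0.9239, -0.1421).
Qᵀb = (2.3570, 2.8427).
Back-substitute: x_2 = 2.8427/3.1269 = 0.9091.
x_1 = (2.3570 − 0.4714·0.9091)/4.2426 = 0.4545.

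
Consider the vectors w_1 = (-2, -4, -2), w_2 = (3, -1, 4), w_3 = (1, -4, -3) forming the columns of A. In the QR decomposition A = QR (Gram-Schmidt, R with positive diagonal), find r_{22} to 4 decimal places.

r_{22} = 4.6726

e_1 = w_1/‖w_1‖ = (-2, -4, -2)/4.8990 = (-0.4082, -0.8165, -0.4082).
r_{12} = e_1·w_2 = -2.0412.
u_2 = w_2 + 2.0412·e_1 = (2.1667, -2.6667, 3.1667).
r_{22} = ‖u_2‖ = 4.6726.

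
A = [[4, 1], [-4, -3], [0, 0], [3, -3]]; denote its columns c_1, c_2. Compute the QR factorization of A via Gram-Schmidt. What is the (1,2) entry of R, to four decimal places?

c_1 = (4, -4, 0, 3); ‖c_1‖ = 6.4031, so e_1 = (0.6247, -0.6247, 0.0000, 0.4685).
r_{12} = e_1·c_2 = 1.0932.

r_{12} = 1.0932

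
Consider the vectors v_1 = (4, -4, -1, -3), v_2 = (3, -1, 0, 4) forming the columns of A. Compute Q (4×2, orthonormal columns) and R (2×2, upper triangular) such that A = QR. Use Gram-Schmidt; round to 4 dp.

q_1 = v_1/‖v_1‖ = (4, -4, -1, -3)/6.4807 = (0.6172, -0.6172, -0.1543, -0.4629).
r_{12} = q_1·v_2 = 0.6172.
u_2 = v_2 − 0.6172·q_1 = (2.6190, -0.6190, 0.0952, 4.2857).
‖u_2‖ = 5.0615, so q_2 = (0.5174, -0.1223, 0.0188, 0.8467).

Q = [[0.6172, 0.5174], [-0.6172, -0.1223], [-0.1543, 0.0188], [-0.4629, 0.8467]], R = [[6.4807, 0.6172], [0.0000, 5.0615]]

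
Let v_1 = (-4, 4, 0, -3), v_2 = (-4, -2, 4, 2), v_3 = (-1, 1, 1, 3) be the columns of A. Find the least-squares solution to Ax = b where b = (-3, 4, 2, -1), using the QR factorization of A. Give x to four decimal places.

v_1 = (-4, 4, 0, -3); ‖v_1‖ = 6.4031, so q_1 = (-0.6247, 0.6247, 0.0000, -0.4685).
q_1·v_2 = (-0.6247)·(-4) + 0.6247·(-2) + 0.0000·4 + (-0.4685)·2 = 0.3123.
u_2 = v_2 − 0.3123·q_1 = (-3.8049, -2.1951, 4.0000, 2.1463).
‖u_2‖ = 6.3168, so q_2 = (-0.6023, -0.3475, 0.6332, 0.3398).
q_1·v_3 = (-0.6247)·(-1) + 0.6247·1 + 0.0000·1 + (-0.4685)·3 = -0.1562; q_2·v_3 = (-0.6023)·(-1) + (-0.3475)·1 + 0.6332·1 + 0.3398·3 = 1.9074.
u_3 = v_3 + 0.1562·q_1 − 1.9074·q_2 = (0.0513, 1.7604, -0.2078, 2.2787).
‖u_3‖ = 2.8875, so q_3 = (0.0178, 0.6097, -0.0720, 0.7892).
Qᵀb = (4.8414, 1.3437, 1.4522).
Back-substitute: x_3 = 1.4522/2.8875 = 0.5029.
x_2 = (1.3437 − 1.9074·0.5029)/6.3168 = 0.0609.
x_1 = (4.8414 − 0.3123·0.0609 + 0.1562·0.5029)/6.4031 = 0.7654.

x = (0.7654, 0.0609, 0.5029)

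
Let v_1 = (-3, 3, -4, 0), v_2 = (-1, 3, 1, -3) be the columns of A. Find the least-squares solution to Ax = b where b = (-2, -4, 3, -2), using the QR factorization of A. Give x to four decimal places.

e_1 = v_1/‖v_1‖ = (-3, 3, -4, 0)/5.8310 = (-0.5145, 0.5145, -0.6860, 0.0000).
r_{12} = e_1·v_2 = 1.3720.
u_2 = v_2 − 1.3720·e_1 = (-0.2941, 2.2941, 1.9412, -3.0000).
‖u_2‖ = 4.2565, so e_2 = (-0.0691, 0.5390, 0.4561, -0.7048).
Qᵀb = (-3.0870, 0.7601).
Back-substitute: x_2 = 0.7601/4.2565 = 0.1786.
x_1 = (-3.0870 − 1.3720·0.1786)/5.8310 = -0.5714.

x = (-0.5714, 0.1786)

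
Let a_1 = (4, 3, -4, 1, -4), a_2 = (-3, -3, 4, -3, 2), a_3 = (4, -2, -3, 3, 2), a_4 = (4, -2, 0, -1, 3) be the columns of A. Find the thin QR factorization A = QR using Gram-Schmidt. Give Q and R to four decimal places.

a_1 = (4, 3, -4, 1, -4); ‖a_1‖ = 7.6158, so e_1 = (0.5252, 0.3939, -0.5252, 0.1313, -0.5252).
e_1·a_2 = 0.5252·(-3) + 0.3939·(-3) + (-0.5252)·4 + 0.1313·(-3) + (-0.5252)·2 = -6.3027.
u_2 = a_2 + 6.3027·e_1 = (0.3103, -0.5172, 0.6897, -2.1724, -1.3103).
‖u_2‖ = 2.6974, so e_2 = (0.1151, -0.1918, 0.2557, -0.8054, -0.4858).
e_1·a_3 = 0.5252·4 + 0.3939·(-2) + (-0.5252)·(-3) + 0.1313·3 + (-0.5252)·2 = 2.2322; e_2·a_3 = 0.1151·4 + (-0.1918)·(-2) + 0.2557·(-3) + (-0.8054)·3 + (-0.4858)·2 = -3.3110.
u_3 = a_3 − 2.2322·e_1 + 3.3110·e_2 = (3.2085, -3.5142, -0.9810, 0.0403, 1.5640).
‖u_3‖ = 5.1044, so e_3 = (0.6286, -0.6885, -0.1922, 0.0079, 0.3064).
e_1·a_4 = 0.5252·4 + 0.3939·(-2) + (-0.5252)·0 + 0.1313·(-1) + (-0.5252)·3 = -0.3939; e_2·a_4 = 0.1151·4 + (-0.1918)·(-2) + 0.2557·0 + (-0.8054)·(-1) + (-0.4858)·3 = 0.1918; e_3·a_4 = 0.6286·4 + (-0.6885)·(-2) + (-0.1922)·0 + 0.0079·(-1) + 0.3064·3 = 4.8026.
u_4 = a_4 + 0.3939·e_1 − 0.1918·e_2 − 4.8026·e_3 = (1.1660, 1.4984, 0.6671, -0.8317, 1.4147).
‖u_4‖ = 2.5967, so e_4 = (0.4490, 0.5770, 0.2569, -0.3203, 0.5448).

Q = [[0.5252, 0.1151, 0.6286, 0.4490], [0.3939, -0.1918, -0.6885, 0.5770], [-0.5252, 0.2557, -0.1922, 0.2569], [0.1313, -0.8054, 0.0079, -0.3203], [-0.5252, -0.4858, 0.3064, 0.5448]], R = [[7.6158, -6.3027, 2.2322, -0.3939], [0.0000, 2.6974, -3.3110, 0.1918], [0.0000, 0.0000, 5.1044, 4.8026], [0.0000, 0.0000, 0.0000, 2.5967]]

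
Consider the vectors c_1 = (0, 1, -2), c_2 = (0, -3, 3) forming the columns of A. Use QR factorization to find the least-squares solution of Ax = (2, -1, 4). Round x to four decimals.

c_1 = (0, 1, -2); ‖c_1‖ = 2.2361, so e_1 = (0.0000, 0.4472, -0.8944).
e_1·c_2 = 0.0000·0 + 0.4472·(-3) + (-0.8944)·3 = -4.0249.
u_2 = c_2 + 4.0249·e_1 = (0.0000, -1.2000, -0.6000).
‖u_2‖ = 1.3416, so e_2 = (0.0000, -0.8944, -0.4472).
Qᵀb = (-4.0249, -0.8944).
Back-substitute: x_2 = -0.8944/1.3416 = -0.6667.
x_1 = (-4.0249 + 4.0249·(-0.6667))/2.2361 = -3.0000.

x = (-3.0000, -0.6667)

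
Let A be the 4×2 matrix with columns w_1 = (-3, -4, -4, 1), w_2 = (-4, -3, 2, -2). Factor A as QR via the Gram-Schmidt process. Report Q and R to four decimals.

Q = [[-0.4629, -0.5636], [-0.6172, -0.3131], [-0.6172, 0.6262], [0.1543, -0.4384]], R = [[6.4807, 2.1602], [0.0000, 5.3229]]

w_1 = (-3, -4, -4, 1); ‖w_1‖ = 6.4807, so e_1 = (-0.4629, -0.6172, -0.6172, 0.1543).
e_1·w_2 = (-0.4629)·(-4) + (-0.6172)·(-3) + (-0.6172)·2 + 0.1543·(-2) = 2.1602.
u_2 = w_2 − 2.1602·e_1 = (-3.0000, -1.6667, 3.3333, -2.3333).
‖u_2‖ = 5.3229, so e_2 = (-0.5636, -0.3131, 0.6262, -0.4384).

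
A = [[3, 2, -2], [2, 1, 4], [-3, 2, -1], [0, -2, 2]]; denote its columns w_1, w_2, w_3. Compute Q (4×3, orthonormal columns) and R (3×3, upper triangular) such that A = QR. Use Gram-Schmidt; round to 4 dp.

q_1 = w_1/‖w_1‖ = (3, 2, -3, 0)/4.6904 = (0.6396, 0.4264, -0.6396, 0.0000).
r_{12} = q_1·w_2 = 0.4264.
u_2 = w_2 − 0.4264·q_1 = (1.7273, 0.8182, 2.2727, -2.0000).
‖u_2‖ = 3.5802, so q_2 = (0.4824, 0.2285, 0.6348, -0.5586).
r_{13} = q_1·w_3 = 1.0660; r_{23} = q_2·w_3 = -1.8028.
u_3 = w_3 − 1.0660·q_1 + 1.8028·q_2 = (-1.8121, 3.9574, 0.8262, 0.9929).
‖u_3‖ = 4.5402, so q_3 = (-0.3991, 0.8716, 0.1820, 0.2187).

Q = [[0.6396, 0.4824, -0.3991], [0.4264, 0.2285, 0.8716], [-0.6396, 0.6348, 0.1820], [0.0000, -0.5586, 0.2187]], R = [[4.6904, 0.4264, 1.0660], [0.0000, 3.5802, -1.8028], [0.0000, 0.0000, 4.5402]]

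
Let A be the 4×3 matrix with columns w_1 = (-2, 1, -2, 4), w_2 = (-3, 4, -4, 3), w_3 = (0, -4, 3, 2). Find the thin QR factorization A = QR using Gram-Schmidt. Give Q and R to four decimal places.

Q = [[-0.4000, -0.1604, -0.8452], [0.2000, 0.7483, 0.0000], [-0.4000, -0.4276, 0.5071], [0.8000, -0.4811, -0.1690]], R = [[5.0000, 6.0000, -0.4000], [0.0000, 3.7417, -5.2383], [0.0000, 0.0000, 1.1832]]

w_1 = (-2, 1, -2, 4); ‖w_1‖ = 5.0000, so e_1 = (-0.4000, 0.2000, -0.4000, 0.8000).
e_1·w_2 = (-0.4000)·(-3) + 0.2000·4 + (-0.4000)·(-4) + 0.8000·3 = 6.0000.
u_2 = w_2 − 6.0000·e_1 = (-0.6000, 2.8000, -1.6000, -1.8000).
‖u_2‖ = 3.7417, so e_2 = (-0.1604, 0.7483, -0.4276, -0.4811).
e_1·w_3 = (-0.4000)·0 + 0.2000·(-4) + (-0.4000)·3 + 0.8000·2 = -0.4000; e_2·w_3 = (-0.1604)·0 + 0.7483·(-4) + (-0.4276)·3 + (-0.4811)·2 = -5.2383.
u_3 = w_3 + 0.4000·e_1 + 5.2383·e_2 = (-1.0000, 0.0000, 0.6000, -0.2000).
‖u_3‖ = 1.1832, so e_3 = (-0.8452, 0.0000, 0.5071, -0.1690).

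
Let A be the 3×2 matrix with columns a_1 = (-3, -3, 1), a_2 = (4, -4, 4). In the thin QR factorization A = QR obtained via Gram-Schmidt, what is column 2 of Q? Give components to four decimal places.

a_1 = (-3, -3, 1); ‖a_1‖ = 4.3589, so e_1 = (-0.6882, -0.6882, 0.2294).
e_1·a_2 = (-0.6882)·4 + (-0.6882)·(-4) + 0.2294·4 = 0.9177.
u_2 = a_2 − 0.9177·e_1 = (4.6316, -3.3684, 3.7895).
‖u_2‖ = 6.8672, so e_2 = (0.6745, -0.4905, 0.5518).

e_2 = (0.6745, -0.4905, 0.5518)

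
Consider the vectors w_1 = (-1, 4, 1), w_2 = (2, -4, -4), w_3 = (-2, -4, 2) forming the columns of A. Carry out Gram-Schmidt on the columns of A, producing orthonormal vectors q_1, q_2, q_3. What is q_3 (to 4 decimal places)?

q_3 = (-0.9370, -0.1562, -0.3123)

w_1 = (-1, 4, 1); ‖w_1‖ = 4.2426, so q_1 = (-0.2357, 0.9428, 0.2357).
q_1·w_2 = (-0.2357)·2 + 0.9428·(-4) + 0.2357·(-4) = -5.1854.
u_2 = w_2 + 5.1854·q_1 = (0.7778, 0.8889, -2.7778).
‖u_2‖ = 3.0185, so q_2 = (0.2577, 0.2945, -0.9203).
q_1·w_3 = (-0.2357)·(-2) + 0.9428·(-4) + 0.2357·2 = -2.8284; q_2·w_3 = 0.2577·(-2) + 0.2945·(-4) + (-0.9203)·2 = -3.5338.
u_3 = w_3 + 2.8284·q_1 + 3.5338·q_2 = (-1.7561, -0.2927, -0.5854).
‖u_3‖ = 1.8741, so q_3 = (-0.9370, -0.1562, -0.3123).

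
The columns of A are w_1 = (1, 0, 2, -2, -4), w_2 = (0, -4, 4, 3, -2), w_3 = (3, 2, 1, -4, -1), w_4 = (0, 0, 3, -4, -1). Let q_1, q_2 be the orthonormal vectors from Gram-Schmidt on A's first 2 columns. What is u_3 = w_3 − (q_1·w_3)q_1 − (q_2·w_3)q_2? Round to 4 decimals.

u_3 = (2.1171, -0.0293, 1.2634, -0.7122, 1.5171)

q_1 = w_1/‖w_1‖ = (1, 0, 2, -2, -4)/5.0000 = (0.2000, 0.0000, 0.4000, -0.4000, -0.8000).
r_{12} = q_1·w_2 = 2.0000.
u_2 = w_2 − 2.0000·q_1 = (-0.4000, -4.0000, 3.2000, 3.8000, -0.4000).
‖u_2‖ = 6.4031, so q_2 = (-0.0625, -0.6247, 0.4998, 0.5935, -0.0625).
r_{13} = q_1·w_3 = 3.4000; r_{23} = q_2·w_3 = -3.2484.
u_3 = w_3 − 3.4000·q_1 + 3.2484·q_2 = (2.1171, -0.0293, 1.2634, -0.7122, 1.5171).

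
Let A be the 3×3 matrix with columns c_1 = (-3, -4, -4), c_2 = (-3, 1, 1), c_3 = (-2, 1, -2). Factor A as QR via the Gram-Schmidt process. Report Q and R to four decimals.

c_1 = (-3, -4, -4); ‖c_1‖ = 6.4031, so q_1 = (-0.4685, -0.6247, -0.6247).
q_1·c_2 = (-0.4685)·(-3) + (-0.6247)·1 + (-0.6247)·1 = 0.1562.
u_2 = c_2 − 0.1562·q_1 = (-2.9268, 1.0976, 1.0976).
‖u_2‖ = 3.3129, so q_2 = (-0.8835, 0.3313, 0.3313).
q_1·c_3 = (-0.4685)·(-2) + (-0.6247)·1 + (-0.6247)·(-2) = 1.5617; q_2·c_3 = (-0.8835)·(-2) + 0.3313·1 + 0.3313·(-2) = 1.4356.
u_3 = c_3 − 1.5617·q_1 − 1.4356·q_2 = (0.0000, 1.5000, -1.5000).
‖u_3‖ = 2.1213, so q_3 = (0.0000, 0.7071, -0.7071).

Q = [[-0.4685, -0.8835, 0.0000], [-0.6247, 0.3313, 0.7071], [-0.6247, 0.3313, -0.7071]], R = [[6.4031, 0.1562, 1.5617], [0.0000, 3.3129, 1.4356], [0.0000, 0.0000, 2.1213]]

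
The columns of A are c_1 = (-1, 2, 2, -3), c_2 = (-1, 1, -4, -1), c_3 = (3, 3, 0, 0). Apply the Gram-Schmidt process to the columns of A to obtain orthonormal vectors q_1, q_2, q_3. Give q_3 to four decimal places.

c_1 = (-1, 2, 2, -3); ‖c_1‖ = 4.2426, so q_1 = (-0.2357, 0.4714, 0.4714, -0.7071).
q_1·c_2 = (-0.2357)·(-1) + 0.4714·1 + 0.4714·(-4) + (-0.7071)·(-1) = -0.4714.
u_2 = c_2 + 0.4714·q_1 = (-1.1111, 1.2222, -3.7778, -1.3333).
‖u_2‖ = 4.3333, so q_2 = (-0.2564, 0.2821, -0.8718, -0.3077).
q_1·c_3 = (-0.2357)·3 + 0.4714·3 + 0.4714·0 + (-0.7071)·0 = 0.7071; q_2·c_3 = (-0.2564)·3 + 0.2821·3 + (-0.8718)·0 + (-0.3077)·0 = 0.0769.
u_3 = c_3 − 0.7071·q_1 − 0.0769·q_2 = (3.1864, 2.6450, -0.2663, 0.5237).
‖u_3‖ = 4.1826, so q_3 = (0.7618, 0.6324, -0.0637, 0.1252).

q_3 = (0.7618, 0.6324, -0.0637, 0.1252)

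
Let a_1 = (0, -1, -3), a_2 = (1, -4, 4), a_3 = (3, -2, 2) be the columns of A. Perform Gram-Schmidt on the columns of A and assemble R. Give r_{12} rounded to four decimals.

a_1 = (0, -1, -3); ‖a_1‖ = 3.1623, so e_1 = (0.0000, -0.3162, -0.9487).
r_{12} = e_1·a_2 = -2.5298.

r_{12} = -2.5298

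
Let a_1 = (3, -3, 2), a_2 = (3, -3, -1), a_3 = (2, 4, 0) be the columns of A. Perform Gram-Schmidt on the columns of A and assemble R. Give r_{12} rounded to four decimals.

a_1 = (3, -3, 2); ‖a_1‖ = 4.6904, so q_1 = (0.6396, -0.6396, 0.4264).
r_{12} = q_1·a_2 = 3.4112.

r_{12} = 3.4112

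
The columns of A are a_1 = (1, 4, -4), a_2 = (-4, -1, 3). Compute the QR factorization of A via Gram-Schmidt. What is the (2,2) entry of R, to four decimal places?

e_1 = a_1/‖a_1‖ = (1, 4, -4)/5.7446 = (0.1741, 0.6963, -0.6963).
r_{12} = e_1·a_2 = -3.4816.
u_2 = a_2 + 3.4816·e_1 = (-3.3939, 1.4242, 0.5758).
r_{22} = ‖u_2‖ = 3.7254.

r_{22} = 3.7254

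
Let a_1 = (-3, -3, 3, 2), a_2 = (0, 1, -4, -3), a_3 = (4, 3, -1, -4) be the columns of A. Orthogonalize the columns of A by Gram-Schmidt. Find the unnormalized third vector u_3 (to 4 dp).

u_3 = (0.4411, -0.3315, 1.6493, -2.3096)

a_1 = (-3, -3, 3, 2); ‖a_1‖ = 5.5678, so e_1 = (-0.5388, -0.5388, 0.5388, 0.3592).
e_1·a_2 = (-0.5388)·0 + (-0.5388)·1 + 0.5388·(-4) + 0.3592·(-3) = -3.7717.
u_2 = a_2 + 3.7717·e_1 = (-2.0323, -1.0323, -1.9677, -1.6452).
‖u_2‖ = 3.4314, so e_2 = (-0.5923, -0.3008, -0.5735, -0.4794).
e_1·a_3 = (-0.5388)·4 + (-0.5388)·3 + 0.5388·(-1) + 0.3592·(-4) = -5.7474; e_2·a_3 = (-0.5923)·4 + (-0.3008)·3 + (-0.5735)·(-1) + (-0.4794)·(-4) = -0.7803.
u_3 = a_3 + 5.7474·e_1 + 0.7803·e_2 = (0.4411, -0.3315, 1.6493, -2.3096).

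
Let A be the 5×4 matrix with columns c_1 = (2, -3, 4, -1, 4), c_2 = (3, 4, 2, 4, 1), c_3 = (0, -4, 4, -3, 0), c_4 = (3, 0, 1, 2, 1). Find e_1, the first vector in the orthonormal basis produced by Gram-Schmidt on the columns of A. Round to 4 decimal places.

e_1 = (0.2949, -0.4423, 0.5898, -0.1474, 0.5898)

c_1 = (2, -3, 4, -1, 4); ‖c_1‖ = 6.7823, so e_1 = (0.2949, -0.4423, 0.5898, -0.1474, 0.5898).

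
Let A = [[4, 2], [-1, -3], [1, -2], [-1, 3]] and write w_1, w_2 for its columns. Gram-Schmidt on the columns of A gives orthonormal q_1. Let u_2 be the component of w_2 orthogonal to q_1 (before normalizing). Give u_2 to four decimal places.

w_1 = (4, -1, 1, -1); ‖w_1‖ = 4.3589, so q_1 = (0.9177, -0.2294, 0.2294, -0.2294).
q_1·w_2 = 0.9177·2 + (-0.2294)·(-3) + 0.2294·(-2) + (-0.2294)·3 = 1.3765.
u_2 = w_2 − 1.3765·q_1 = (0.7368, -2.6842, -2.3158, 3.3158).

u_2 = (0.7368, -2.6842, -2.3158, 3.3158)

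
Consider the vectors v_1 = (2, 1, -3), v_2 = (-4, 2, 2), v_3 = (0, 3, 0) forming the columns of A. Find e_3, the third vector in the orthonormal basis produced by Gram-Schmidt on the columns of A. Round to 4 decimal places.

e_3 = (0.5774, 0.5774, 0.5774)

e_1 = v_1/‖v_1‖ = (2, 1, -3)/3.7417 = (0.5345, 0.2673, -0.8018).
r_{12} = e_1·v_2 = -3.2071.
u_2 = v_2 + 3.2071·e_1 = (-2.2857, 2.8571, -0.5714).
‖u_2‖ = 3.7033, so e_2 = (-0.6172, 0.7715, -0.1543).
r_{13} = e_1·v_3 = 0.8018; r_{23} = e_2·v_3 = 2.3146.
u_3 = v_3 − 0.8018·e_1 − 2.3146·e_2 = (1.0000, 1.0000, 1.0000).
‖u_3‖ = 1.7321, so e_3 = (0.5774, 0.5774, 0.5774).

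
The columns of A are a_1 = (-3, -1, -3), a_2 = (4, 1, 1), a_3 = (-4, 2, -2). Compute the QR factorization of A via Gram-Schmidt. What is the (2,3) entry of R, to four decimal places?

r_{23} = -1.1874

e_1 = a_1/‖a_1‖ = (-3, -1, -3)/4.3589 = (-0.6882, -0.2294, -0.6882).
r_{12} = e_1·a_2 = -3.6707.
u_2 = a_2 + 3.6707·e_1 = (1.4737, 0.1579, -1.5263).
‖u_2‖ = 2.1275, so e_2 = (0.6927, 0.0742, -0.7174).
r_{23} = e_2·a_3 = -1.1874.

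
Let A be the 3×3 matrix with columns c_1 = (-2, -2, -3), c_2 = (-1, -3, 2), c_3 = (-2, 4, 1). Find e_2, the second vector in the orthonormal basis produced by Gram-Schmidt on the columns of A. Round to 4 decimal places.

e_2 = (-0.2061, -0.7452, 0.6342)

e_1 = c_1/‖c_1‖ = (-2, -2, -3)/4.1231 = (-0.4851, -0.4851, -0.7276).
r_{12} = e_1·c_2 = 0.4851.
u_2 = c_2 − 0.4851·e_1 = (-0.7647, -2.7647, 2.3529).
‖u_2‖ = 3.7101, so e_2 = (-0.2061, -0.7452, 0.6342).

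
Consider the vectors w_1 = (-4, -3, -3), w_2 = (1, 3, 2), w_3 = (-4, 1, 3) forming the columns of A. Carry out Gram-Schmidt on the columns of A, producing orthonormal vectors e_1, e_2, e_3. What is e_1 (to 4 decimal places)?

e_1 = (-0.6860, -0.5145, -0.5145)

e_1 = w_1/‖w_1‖ = (-4, -3, -3)/5.8310 = (-0.6860, -0.5145, -0.5145).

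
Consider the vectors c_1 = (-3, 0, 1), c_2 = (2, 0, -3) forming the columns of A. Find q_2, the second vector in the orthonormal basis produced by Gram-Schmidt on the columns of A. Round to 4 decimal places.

q_1 = c_1/‖c_1‖ = (-3, 0, 1)/3.1623 = (-0.9487, 0.0000, 0.3162).
r_{12} = q_1·c_2 = -2.8460.
u_2 = c_2 + 2.8460·q_1 = (-0.7000, 0.0000, -2.1000).
‖u_2‖ = 2.2136, so q_2 = (-0.3162, 0.0000, -0.9487).

q_2 = (-0.3162, 0.0000, -0.9487)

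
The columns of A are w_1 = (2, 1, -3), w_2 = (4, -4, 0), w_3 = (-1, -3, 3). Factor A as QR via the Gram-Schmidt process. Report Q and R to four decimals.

Q = [[0.5345, 0.6172, -0.5774], [0.2673, -0.7715, -0.5774], [-0.8018, 0.1543, -0.5774]], R = [[3.7417, 1.0690, -3.7417], [0.0000, 5.5549, 2.1602], [0.0000, 0.0000, 0.5774]]

q_1 = w_1/‖w_1‖ = (2, 1, -3)/3.7417 = (0.5345, 0.2673, -0.8018).
r_{12} = q_1·w_2 = 1.0690.
u_2 = w_2 − 1.0690·q_1 = (3.4286, -4.2857, 0.8571).
‖u_2‖ = 5.5549, so q_2 = (0.6172, -0.7715, 0.1543).
r_{13} = q_1·w_3 = -3.7417; r_{23} = q_2·w_3 = 2.1602.
u_3 = w_3 + 3.7417·q_1 − 2.1602·q_2 = (-0.3333, -0.3333, -0.3333).
‖u_3‖ = 0.5774, so q_3 = (-0.5774, -0.5774, -0.5774).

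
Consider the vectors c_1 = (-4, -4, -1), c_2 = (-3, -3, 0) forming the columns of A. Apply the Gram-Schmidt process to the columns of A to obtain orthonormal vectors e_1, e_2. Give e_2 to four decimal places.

e_2 = (-0.1231, -0.1231, 0.9847)

c_1 = (-4, -4, -1); ‖c_1‖ = 5.7446, so e_1 = (-0.6963, -0.6963, -0.1741).
e_1·c_2 = (-0.6963)·(-3) + (-0.6963)·(-3) + (-0.1741)·0 = 4.1779.
u_2 = c_2 − 4.1779·e_1 = (-0.0909, -0.0909, 0.7273).
‖u_2‖ = 0.7385, so e_2 = (-0.1231, -0.1231, 0.9847).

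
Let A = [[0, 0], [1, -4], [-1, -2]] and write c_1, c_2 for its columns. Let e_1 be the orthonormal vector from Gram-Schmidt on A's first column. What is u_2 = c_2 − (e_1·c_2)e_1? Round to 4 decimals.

u_2 = (0.0000, -3.0000, -3.0000)

e_1 = c_1/‖c_1‖ = (0, 1, -1)/1.4142 = (0.0000, 0.7071, -0.7071).
r_{12} = e_1·c_2 = -1.4142.
u_2 = c_2 + 1.4142·e_1 = (0.0000, -3.0000, -3.0000).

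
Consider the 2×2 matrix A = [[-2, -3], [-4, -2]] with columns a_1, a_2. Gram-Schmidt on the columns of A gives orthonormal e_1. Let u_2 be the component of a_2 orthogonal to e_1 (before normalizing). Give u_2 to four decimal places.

u_2 = (-1.6000, 0.8000)

a_1 = (-2, -4); ‖a_1‖ = 4.4721, so e_1 = (-0.4472, -0.8944).
e_1·a_2 = (-0.4472)·(-3) + (-0.8944)·(-2) = 3.1305.
u_2 = a_2 − 3.1305·e_1 = (-1.6000, 0.8000).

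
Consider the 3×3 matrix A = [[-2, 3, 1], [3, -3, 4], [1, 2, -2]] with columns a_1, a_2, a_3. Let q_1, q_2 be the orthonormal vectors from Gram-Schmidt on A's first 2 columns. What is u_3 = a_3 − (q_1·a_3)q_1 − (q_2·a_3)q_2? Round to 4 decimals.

u_3 = (2.7842, 2.1655, -0.9281)

a_1 = (-2, 3, 1); ‖a_1‖ = 3.7417, so q_1 = (-0.5345, 0.8018, 0.2673).
q_1·a_2 = (-0.5345)·3 + 0.8018·(-3) + 0.2673·2 = -3.4744.
u_2 = a_2 + 3.4744·q_1 = (1.1429, -0.2143, 2.9286).
‖u_2‖ = 3.1510, so q_2 = (0.3627, -0.0680, 0.9294).
q_1·a_3 = (-0.5345)·1 + 0.8018·4 + 0.2673·(-2) = 2.1381; q_2·a_3 = 0.3627·1 + (-0.0680)·4 + 0.9294·(-2) = -1.7682.
u_3 = a_3 − 2.1381·q_1 + 1.7682·q_2 = (2.7842, 2.1655, -0.9281).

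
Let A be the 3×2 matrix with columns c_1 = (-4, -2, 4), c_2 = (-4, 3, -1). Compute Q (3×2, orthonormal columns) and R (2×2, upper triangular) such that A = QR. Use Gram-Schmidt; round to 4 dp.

Q = [[-0.6667, -0.6667], [-0.3333, 0.6667], [0.6667, -0.3333]], R = [[6.0000, 1.0000], [0.0000, 5.0000]]

c_1 = (-4, -2, 4); ‖c_1‖ = 6.0000, so e_1 = (-0.6667, -0.3333, 0.6667).
e_1·c_2 = (-0.6667)·(-4) + (-0.3333)·3 + 0.6667·(-1) = 1.0000.
u_2 = c_2 − 1.0000·e_1 = (-3.3333, 3.3333, -1.6667).
‖u_2‖ = 5.0000, so e_2 = (-0.6667, 0.6667, -0.3333).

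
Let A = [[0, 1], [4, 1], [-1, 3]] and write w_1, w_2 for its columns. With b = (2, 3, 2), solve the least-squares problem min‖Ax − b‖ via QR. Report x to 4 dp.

w_1 = (0, 4, -1); ‖w_1‖ = 4.1231, so e_1 = (0.0000, 0.9701, -0.2425).
e_1·w_2 = 0.0000·1 + 0.9701·1 + (-0.2425)·3 = 0.2425.
u_2 = w_2 − 0.2425·e_1 = (1.0000, 0.7647, 3.0588).
‖u_2‖ = 3.3077, so e_2 = (0.3023, 0.2312, 0.9247).
Qᵀb = (2.4254, 3.1477).
Back-substitute: x_2 = 3.1477/3.3077 = 0.9516.
x_1 = (2.4254 − 0.2425·0.9516)/4.1231 = 0.5323.

x = (0.5323, 0.9516)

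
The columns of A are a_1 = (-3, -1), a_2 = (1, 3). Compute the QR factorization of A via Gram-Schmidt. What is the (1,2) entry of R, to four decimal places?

a_1 = (-3, -1); ‖a_1‖ = 3.1623, so q_1 = (-0.9487, -0.3162).
r_{12} = q_1·a_2 = -1.8974.

r_{12} = -1.8974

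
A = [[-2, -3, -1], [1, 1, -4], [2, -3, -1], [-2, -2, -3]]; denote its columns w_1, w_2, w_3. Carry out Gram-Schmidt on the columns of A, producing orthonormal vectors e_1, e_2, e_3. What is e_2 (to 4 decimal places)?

e_1 = w_1/‖w_1‖ = (-2, 1, 2, -2)/3.6056 = (-0.5547, 0.2774, 0.5547, -0.5547).
r_{12} = e_1·w_2 = 1.3868.
u_2 = w_2 − 1.3868·e_1 = (-2.2308, 0.6154, -3.7692, -1.2308).
‖u_2‖ = 4.5910, so e_2 = (-0.4859, 0.1340, -0.8210, -0.2681).

e_2 = (-0.4859, 0.1340, -0.8210, -0.2681)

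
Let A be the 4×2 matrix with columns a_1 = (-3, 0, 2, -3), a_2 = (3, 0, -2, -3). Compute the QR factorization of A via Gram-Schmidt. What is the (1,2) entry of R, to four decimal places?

e_1 = a_1/‖a_1‖ = (-3, 0, 2, -3)/4.6904 = (-0.6396, 0.0000, 0.4264, -0.6396).
r_{12} = e_1·a_2 = -0.8528.

r_{12} = -0.8528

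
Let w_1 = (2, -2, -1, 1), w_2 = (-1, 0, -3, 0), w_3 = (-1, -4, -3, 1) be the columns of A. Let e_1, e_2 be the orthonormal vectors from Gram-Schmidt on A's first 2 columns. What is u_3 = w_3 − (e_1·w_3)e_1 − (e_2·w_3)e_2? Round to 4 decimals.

e_1 = w_1/‖w_1‖ = (2, -2, -1, 1)/3.1623 = (0.6325, -0.6325, -0.3162, 0.3162).
r_{12} = e_1·w_2 = 0.3162.
u_2 = w_2 − 0.3162·e_1 = (-1.2000, 0.2000, -2.9000, -0.1000).
‖u_2‖ = 3.1464, so e_2 = (-0.3814, 0.0636, -0.9217, -0.0318).
r_{13} = e_1·w_3 = 3.1623; r_{23} = e_2·w_3 = 2.8604.
u_3 = w_3 − 3.1623·e_1 − 2.8604·e_2 = (-1.9091, -2.1818, 0.6364, 0.0909).

u_3 = (-1.9091, -2.1818, 0.6364, 0.0909)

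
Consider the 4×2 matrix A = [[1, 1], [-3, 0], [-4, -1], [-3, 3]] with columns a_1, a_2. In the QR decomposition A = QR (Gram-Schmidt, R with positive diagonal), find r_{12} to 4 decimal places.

a_1 = (1, -3, -4, -3); ‖a_1‖ = 5.9161, so q_1 = (0.1690, -0.5071, -0.6761, -0.5071).
r_{12} = q_1·a_2 = -0.6761.

r_{12} = -0.6761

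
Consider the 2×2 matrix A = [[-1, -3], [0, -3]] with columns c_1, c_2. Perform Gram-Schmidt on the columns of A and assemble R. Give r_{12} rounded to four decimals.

r_{12} = 3.0000

c_1 = (-1, 0); ‖c_1‖ = 1.0000, so e_1 = (-1.0000, 0.0000).
r_{12} = e_1·c_2 = 3.0000.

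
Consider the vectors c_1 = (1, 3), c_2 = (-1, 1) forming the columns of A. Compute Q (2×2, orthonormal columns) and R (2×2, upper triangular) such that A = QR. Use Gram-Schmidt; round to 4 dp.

Q = [[0.3162, -0.9487], [0.9487, 0.3162]], R = [[3.1623, 0.6325], [0.0000, 1.2649]]

c_1 = (1, 3); ‖c_1‖ = 3.1623, so e_1 = (0.3162, 0.9487).
e_1·c_2 = 0.3162·(-1) + 0.9487·1 = 0.6325.
u_2 = c_2 − 0.6325·e_1 = (-1.2000, 0.4000).
‖u_2‖ = 1.2649, so e_2 = (-0.9487, 0.3162).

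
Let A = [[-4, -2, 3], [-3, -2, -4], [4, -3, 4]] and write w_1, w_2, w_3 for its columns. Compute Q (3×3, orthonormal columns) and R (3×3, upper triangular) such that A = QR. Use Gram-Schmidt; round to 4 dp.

w_1 = (-4, -3, 4); ‖w_1‖ = 6.4031, so e_1 = (-0.6247, -0.4685, 0.6247).
e_1·w_2 = (-0.6247)·(-2) + (-0.4685)·(-2) + 0.6247·(-3) = 0.3123.
u_2 = w_2 − 0.3123·e_1 = (-1.8049, -1.8537, -3.1951).
‖u_2‖ = 4.1113, so e_2 = (-0.4390, -0.4509, -0.7772).
e_1·w_3 = (-0.6247)·3 + (-0.4685)·(-4) + 0.6247·4 = 2.4988; e_2·w_3 = (-0.4390)·3 + (-0.4509)·(-4) + (-0.7772)·4 = -2.6222.
u_3 = w_3 − 2.4988·e_1 + 2.6222·e_2 = (3.4098, -4.0115, 0.4012).
‖u_3‖ = 5.2802, so e_3 = (0.6458, -0.7597, 0.0760).

Q = [[-0.6247, -0.4390, 0.6458], [-0.4685, -0.4509, -0.7597], [0.6247, -0.7772, 0.0760]], R = [[6.4031, 0.3123, 2.4988], [0.0000, 4.1113, -2.6222], [0.0000, 0.0000, 5.2802]]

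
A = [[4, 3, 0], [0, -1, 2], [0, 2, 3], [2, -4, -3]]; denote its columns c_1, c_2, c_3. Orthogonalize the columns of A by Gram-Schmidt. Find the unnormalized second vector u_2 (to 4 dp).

u_2 = (2.2000, -1.0000, 2.0000, -4.4000)

c_1 = (4, 0, 0, 2); ‖c_1‖ = 4.4721, so e_1 = (0.8944, 0.0000, 0.0000, 0.4472).
e_1·c_2 = 0.8944·3 + 0.0000·(-1) + 0.0000·2 + 0.4472·(-4) = 0.8944.
u_2 = c_2 − 0.8944·e_1 = (2.2000, -1.0000, 2.0000, -4.4000).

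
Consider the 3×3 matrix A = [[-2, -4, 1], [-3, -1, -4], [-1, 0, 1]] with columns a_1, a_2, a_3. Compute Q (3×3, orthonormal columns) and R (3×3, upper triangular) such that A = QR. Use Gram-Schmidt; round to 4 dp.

a_1 = (-2, -3, -1); ‖a_1‖ = 3.7417, so q_1 = (-0.5345, -0.8018, -0.2673).
q_1·a_2 = (-0.5345)·(-4) + (-0.8018)·(-1) + (-0.2673)·0 = 2.9399.
u_2 = a_2 − 2.9399·q_1 = (-2.4286, 1.3571, 0.7857).
‖u_2‖ = 2.8909, so q_2 = (-0.8401, 0.4695, 0.2718).
q_1·a_3 = (-0.5345)·1 + (-0.8018)·(-4) + (-0.2673)·1 = 2.4054; q_2·a_3 = (-0.8401)·1 + 0.4695·(-4) + 0.2718·1 = -2.4461.
u_3 = a_3 − 2.4054·q_1 + 2.4461·q_2 = (0.2308, -0.9231, 2.3077).
‖u_3‖ = 2.4962, so q_3 = (0.0925, -0.3698, 0.9245).

Q = [[-0.5345, -0.8401, 0.0925], [-0.8018, 0.4695, -0.3698], [-0.2673, 0.2718, 0.9245]], R = [[3.7417, 2.9399, 2.4054], [0.0000, 2.8909, -2.4461], [0.0000, 0.0000, 2.4962]]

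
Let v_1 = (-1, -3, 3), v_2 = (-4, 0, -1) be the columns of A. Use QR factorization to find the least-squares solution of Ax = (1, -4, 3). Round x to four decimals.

x = (1.0776, -0.4752)

q_1 = v_1/‖v_1‖ = (-1, -3, 3)/4.3589 = (-0.2294, -0.6882, 0.6882).
r_{12} = q_1·v_2 = 0.2294.
u_2 = v_2 − 0.2294·q_1 = (-3.9474, 0.1579, -1.1579).
‖u_2‖ = 4.1167, so q_2 = (-0.9589, 0.0384, -0.2813).
Qᵀb = (4.5883, -1.9561).
Back-substitute: x_2 = -1.9561/4.1167 = -0.4752.
x_1 = (4.5883 − 0.2294·(-0.4752))/4.3589 = 1.0776.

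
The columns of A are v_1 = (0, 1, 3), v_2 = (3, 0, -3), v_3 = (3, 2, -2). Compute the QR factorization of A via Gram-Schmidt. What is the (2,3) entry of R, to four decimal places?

r_{23} = 3.6232

v_1 = (0, 1, 3); ‖v_1‖ = 3.1623, so e_1 = (0.0000, 0.3162, 0.9487).
e_1·v_2 = 0.0000·3 + 0.3162·0 + 0.9487·(-3) = -2.8460.
u_2 = v_2 + 2.8460·e_1 = (3.0000, 0.9000, -0.3000).
‖u_2‖ = 3.1464, so e_2 = (0.9535, 0.2860, -0.0953).
r_{23} = e_2·v_3 = 3.6232.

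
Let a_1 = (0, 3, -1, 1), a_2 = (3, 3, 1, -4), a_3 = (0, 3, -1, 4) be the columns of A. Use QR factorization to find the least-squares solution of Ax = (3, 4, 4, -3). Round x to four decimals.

a_1 = (0, 3, -1, 1); ‖a_1‖ = 3.3166, so e_1 = (0.0000, 0.9045, -0.3015, 0.3015).
e_1·a_2 = 0.0000·3 + 0.9045·3 + (-0.3015)·1 + 0.3015·(-4) = 1.2060.
u_2 = a_2 − 1.2060·e_1 = (3.0000, 1.9091, 1.3636, -4.3636).
‖u_2‖ = 5.7918, so e_2 = (0.5180, 0.3296, 0.2354, -0.7534).
e_1·a_3 = 0.0000·0 + 0.9045·3 + (-0.3015)·(-1) + 0.3015·4 = 4.2212; e_2·a_3 = 0.5180·0 + 0.3296·3 + 0.2354·(-1) + (-0.7534)·4 = -2.2602.
u_3 = a_3 − 4.2212·e_1 + 2.2602·e_2 = (1.1707, -0.0732, 0.8049, 1.0244).
‖u_3‖ = 1.7530, so e_3 = (0.6678, -0.0417, 0.4591, 0.5843).
Qᵀb = (1.5076, 6.0744, 1.9200).
Back-substitute: x_3 = 1.9200/1.7530 = 1.0952.
x_2 = (6.0744 + 2.2602·1.0952)/5.7918 = 1.4762.
x_1 = (1.5076 − 1.2060·1.4762 − 4.2212·1.0952)/3.3166 = -1.4762.

x = (-1.4762, 1.4762, 1.0952)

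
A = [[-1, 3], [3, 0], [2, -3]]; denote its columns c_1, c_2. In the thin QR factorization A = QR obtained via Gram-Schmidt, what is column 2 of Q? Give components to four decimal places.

c_1 = (-1, 3, 2); ‖c_1‖ = 3.7417, so q_1 = (-0.2673, 0.8018, 0.5345).
q_1·c_2 = (-0.2673)·3 + 0.8018·0 + 0.5345·(-3) = -2.4054.
u_2 = c_2 + 2.4054·q_1 = (2.3571, 1.9286, -1.7143).
‖u_2‖ = 3.4949, so q_2 = (0.6745, 0.5518, -0.4905).

q_2 = (0.6745, 0.5518, -0.4905)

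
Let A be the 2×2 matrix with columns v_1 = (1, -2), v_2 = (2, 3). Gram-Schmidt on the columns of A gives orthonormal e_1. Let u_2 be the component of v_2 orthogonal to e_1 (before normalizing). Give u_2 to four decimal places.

u_2 = (2.8000, 1.4000)

v_1 = (1, -2); ‖v_1‖ = 2.2361, so e_1 = (0.4472, -0.8944).
e_1·v_2 = 0.4472·2 + (-0.8944)·3 = -1.7889.
u_2 = v_2 + 1.7889·e_1 = (2.8000, 1.4000).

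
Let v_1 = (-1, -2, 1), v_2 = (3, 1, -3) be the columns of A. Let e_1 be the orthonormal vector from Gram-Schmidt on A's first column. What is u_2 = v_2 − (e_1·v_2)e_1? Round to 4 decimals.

v_1 = (-1, -2, 1); ‖v_1‖ = 2.4495, so e_1 = (-0.4082, -0.8165, 0.4082).
e_1·v_2 = (-0.4082)·3 + (-0.8165)·1 + 0.4082·(-3) = -3.2660.
u_2 = v_2 + 3.2660·e_1 = (1.6667, -1.6667, -1.6667).

u_2 = (1.6667, -1.6667, -1.6667)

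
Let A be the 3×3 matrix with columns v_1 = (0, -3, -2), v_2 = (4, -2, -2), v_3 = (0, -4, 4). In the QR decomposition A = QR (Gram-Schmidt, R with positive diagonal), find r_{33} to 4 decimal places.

q_1 = v_1/‖v_1‖ = (0, -3, -2)/3.6056 = (0.0000, -0.8321, -0.5547).
r_{12} = q_1·v_2 = 2.7735.
u_2 = v_2 − 2.7735·q_1 = (4.0000, 0.3077, -0.4615).
‖u_2‖ = 4.0383, so q_2 = (0.9905, 0.0762, -0.1143).
r_{13} = q_1·v_3 = 1.1094; r_{23} = q_2·v_3 = -0.7619.
u_3 = v_3 − 1.1094·q_1 + 0.7619·q_2 = (0.7547, -3.0189, 4.5283).
r_{33} = ‖u_3‖ = 5.4944.

r_{33} = 5.4944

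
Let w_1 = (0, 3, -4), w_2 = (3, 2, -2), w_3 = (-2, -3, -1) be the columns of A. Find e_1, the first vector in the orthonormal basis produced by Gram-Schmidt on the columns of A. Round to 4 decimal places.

e_1 = (0.0000, 0.6000, -0.8000)

w_1 = (0, 3, -4); ‖w_1‖ = 5.0000, so e_1 = (0.0000, 0.6000, -0.8000).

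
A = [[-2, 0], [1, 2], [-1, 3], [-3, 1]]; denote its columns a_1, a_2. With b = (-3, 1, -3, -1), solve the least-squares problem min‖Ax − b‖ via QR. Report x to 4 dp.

x = (0.7732, -0.3505)

a_1 = (-2, 1, -1, -3); ‖a_1‖ = 3.8730, so q_1 = (-0.5164, 0.2582, -0.2582, -0.7746).
q_1·a_2 = (-0.5164)·0 + 0.2582·2 + (-0.2582)·3 + (-0.7746)·1 = -1.0328.
u_2 = a_2 + 1.0328·q_1 = (-0.5333, 2.2667, 2.7333, 0.2000).
‖u_2‖ = 3.5963, so q_2 = (-0.1483, 0.6303, 0.7600, 0.0556).
Qᵀb = (3.3566, -1.2606).
Back-substitute: x_2 = -1.2606/3.5963 = -0.3505.
x_1 = (3.3566 + 1.0328·(-0.3505))/3.8730 = 0.7732.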